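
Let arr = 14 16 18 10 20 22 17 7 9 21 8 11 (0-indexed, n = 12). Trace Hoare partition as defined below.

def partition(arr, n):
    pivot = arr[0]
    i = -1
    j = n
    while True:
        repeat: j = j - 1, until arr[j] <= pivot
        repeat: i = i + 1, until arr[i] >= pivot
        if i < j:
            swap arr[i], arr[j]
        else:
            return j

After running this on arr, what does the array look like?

11 8 9 10 7 22 17 20 18 21 16 14

pivot = arr[0] = 14; i = -1, j = 12
j→11 (arr[11]=11≤14), i→0 (arr[0]=14≥14); i<j, swap → 11 16 18 10 20 22 17 7 9 21 8 14
j→10 (arr[10]=8≤14), i→1 (arr[1]=16≥14); i<j, swap → 11 8 18 10 20 22 17 7 9 21 16 14
j→8 (arr[8]=9≤14), i→2 (arr[2]=18≥14); i<j, swap → 11 8 9 10 20 22 17 7 18 21 16 14
j→7 (arr[7]=7≤14), i→4 (arr[4]=20≥14); i<j, swap → 11 8 9 10 7 22 17 20 18 21 16 14
j→4, i→5; i≥j, return j=4. arr = 11 8 9 10 7 22 17 20 18 21 16 14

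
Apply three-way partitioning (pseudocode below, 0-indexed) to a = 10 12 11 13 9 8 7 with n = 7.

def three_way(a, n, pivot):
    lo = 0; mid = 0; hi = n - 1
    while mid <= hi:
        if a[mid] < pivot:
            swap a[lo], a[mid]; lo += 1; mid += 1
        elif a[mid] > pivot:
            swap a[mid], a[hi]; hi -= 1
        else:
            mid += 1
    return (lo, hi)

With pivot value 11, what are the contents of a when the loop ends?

pivot = 11; lo=0, mid=0, hi=6
a[mid]=10<11: swap a[0],a[0]; lo=1,mid=1 → 10 12 11 13 9 8 7
a[mid]=12>11: swap a[1],a[6]; hi=5 → 10 7 11 13 9 8 12
a[mid]=7<11: swap a[1],a[1]; lo=2,mid=2 → 10 7 11 13 9 8 12
a[mid]=11=11: mid=3
a[mid]=13>11: swap a[3],a[5]; hi=4 → 10 7 11 8 9 13 12
a[mid]=8<11: swap a[2],a[3]; lo=3,mid=4 → 10 7 8 11 9 13 12
a[mid]=9<11: swap a[3],a[4]; lo=4,mid=5 → 10 7 8 9 11 13 12
end: lo=4, hi=4; a = 10 7 8 9 11 13 12

10 7 8 9 11 13 12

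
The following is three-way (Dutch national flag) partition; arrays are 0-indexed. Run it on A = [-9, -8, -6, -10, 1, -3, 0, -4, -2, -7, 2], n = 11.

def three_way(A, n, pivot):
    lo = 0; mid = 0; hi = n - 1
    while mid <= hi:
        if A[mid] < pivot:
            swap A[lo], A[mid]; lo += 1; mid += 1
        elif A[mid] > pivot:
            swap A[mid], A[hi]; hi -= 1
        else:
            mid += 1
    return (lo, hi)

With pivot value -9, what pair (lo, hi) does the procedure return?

lo=0 mid=0 hi=10
-9=-9: mid=1
-8>-9: swap(1,10), hi=9 ⇒ [-9, 2, -6, -10, 1, -3, 0, -4, -2, -7, -8]
2>-9: swap(1,9), hi=8 ⇒ [-9, -7, -6, -10, 1, -3, 0, -4, -2, 2, -8]
-7>-9: swap(1,8), hi=7 ⇒ [-9, -2, -6, -10, 1, -3, 0, -4, -7, 2, -8]
-2>-9: swap(1,7), hi=6 ⇒ [-9, -4, -6, -10, 1, -3, 0, -2, -7, 2, -8]
-4>-9: swap(1,6), hi=5 ⇒ [-9, 0, -6, -10, 1, -3, -4, -2, -7, 2, -8]
0>-9: swap(1,5), hi=4 ⇒ [-9, -3, -6, -10, 1, 0, -4, -2, -7, 2, -8]
-3>-9: swap(1,4), hi=3 ⇒ [-9, 1, -6, -10, -3, 0, -4, -2, -7, 2, -8]
1>-9: swap(1,3), hi=2 ⇒ [-9, -10, -6, 1, -3, 0, -4, -2, -7, 2, -8]
-10<-9: swap(0,1), lo=1 mid=2 ⇒ [-10, -9, -6, 1, -3, 0, -4, -2, -7, 2, -8]
-6>-9: swap(2,2), hi=1 ⇒ [-10, -9, -6, 1, -3, 0, -4, -2, -7, 2, -8]
done. lo=1 hi=1; A=[-10, -9, -6, 1, -3, 0, -4, -2, -7, 2, -8]

(1, 1)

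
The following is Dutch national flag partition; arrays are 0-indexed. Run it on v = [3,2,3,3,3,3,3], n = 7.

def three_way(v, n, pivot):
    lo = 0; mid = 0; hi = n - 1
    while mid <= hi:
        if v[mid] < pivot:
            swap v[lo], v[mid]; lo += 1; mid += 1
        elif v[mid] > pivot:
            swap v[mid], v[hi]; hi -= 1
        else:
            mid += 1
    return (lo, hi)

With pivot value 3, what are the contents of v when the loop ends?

lo=0 mid=0 hi=6
3=3: mid=1
2<3: swap(0,1), lo=1 mid=2 ⇒ [2,3,3,3,3,3,3]
3=3: mid=3
3=3: mid=4
3=3: mid=5
3=3: mid=6
3=3: mid=7
done. lo=1 hi=6; v=[2,3,3,3,3,3,3]

[2,3,3,3,3,3,3]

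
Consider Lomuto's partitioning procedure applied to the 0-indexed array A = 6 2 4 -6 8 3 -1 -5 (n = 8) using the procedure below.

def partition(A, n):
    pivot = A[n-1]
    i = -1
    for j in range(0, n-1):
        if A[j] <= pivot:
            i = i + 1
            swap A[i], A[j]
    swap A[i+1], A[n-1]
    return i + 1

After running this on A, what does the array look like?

-6 -5 4 6 8 3 -1 2

pivot = A[7] = -5; i = -1
j=0: A[0]=6 > -5 → no swap
j=1: A[1]=2 > -5 → no swap
j=2: A[2]=4 > -5 → no swap
j=3: A[3]=-6 ≤ -5 → i=0, swap A[0],A[3] → -6 2 4 6 8 3 -1 -5
j=4: A[4]=8 > -5 → no swap
j=5: A[5]=3 > -5 → no swap
j=6: A[6]=-1 > -5 → no swap
final swap A[1],A[7] → -6 -5 4 6 8 3 -1 2; return 1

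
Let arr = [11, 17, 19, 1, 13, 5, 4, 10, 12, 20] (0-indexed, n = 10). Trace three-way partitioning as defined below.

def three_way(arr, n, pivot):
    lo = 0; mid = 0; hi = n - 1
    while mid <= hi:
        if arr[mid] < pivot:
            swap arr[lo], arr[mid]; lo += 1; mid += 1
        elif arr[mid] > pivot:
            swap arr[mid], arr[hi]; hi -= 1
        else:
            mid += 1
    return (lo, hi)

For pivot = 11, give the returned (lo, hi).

pivot = 11; lo=0, mid=0, hi=9
arr[mid]=11=11: mid=1
arr[mid]=17>11: swap arr[1],arr[9]; hi=8 → [11, 20, 19, 1, 13, 5, 4, 10, 12, 17]
arr[mid]=20>11: swap arr[1],arr[8]; hi=7 → [11, 12, 19, 1, 13, 5, 4, 10, 20, 17]
arr[mid]=12>11: swap arr[1],arr[7]; hi=6 → [11, 10, 19, 1, 13, 5, 4, 12, 20, 17]
arr[mid]=10<11: swap arr[0],arr[1]; lo=1,mid=2 → [10, 11, 19, 1, 13, 5, 4, 12, 20, 17]
arr[mid]=19>11: swap arr[2],arr[6]; hi=5 → [10, 11, 4, 1, 13, 5, 19, 12, 20, 17]
arr[mid]=4<11: swap arr[1],arr[2]; lo=2,mid=3 → [10, 4, 11, 1, 13, 5, 19, 12, 20, 17]
arr[mid]=1<11: swap arr[2],arr[3]; lo=3,mid=4 → [10, 4, 1, 11, 13, 5, 19, 12, 20, 17]
arr[mid]=13>11: swap arr[4],arr[5]; hi=4 → [10, 4, 1, 11, 5, 13, 19, 12, 20, 17]
arr[mid]=5<11: swap arr[3],arr[4]; lo=4,mid=5 → [10, 4, 1, 5, 11, 13, 19, 12, 20, 17]
end: lo=4, hi=4; arr = [10, 4, 1, 5, 11, 13, 19, 12, 20, 17]

(4, 4)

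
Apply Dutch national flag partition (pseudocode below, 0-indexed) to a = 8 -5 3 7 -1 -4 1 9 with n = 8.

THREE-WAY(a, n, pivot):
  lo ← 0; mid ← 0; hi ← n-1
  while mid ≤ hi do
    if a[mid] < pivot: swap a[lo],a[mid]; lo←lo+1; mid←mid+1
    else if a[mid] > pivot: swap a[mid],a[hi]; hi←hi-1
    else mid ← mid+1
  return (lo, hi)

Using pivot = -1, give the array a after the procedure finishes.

pivot = -1; lo=0, mid=0, hi=7
a[mid]=8>-1: swap a[0],a[7]; hi=6 → 9 -5 3 7 -1 -4 1 8
a[mid]=9>-1: swap a[0],a[6]; hi=5 → 1 -5 3 7 -1 -4 9 8
a[mid]=1>-1: swap a[0],a[5]; hi=4 → -4 -5 3 7 -1 1 9 8
a[mid]=-4<-1: swap a[0],a[0]; lo=1,mid=1 → -4 -5 3 7 -1 1 9 8
a[mid]=-5<-1: swap a[1],a[1]; lo=2,mid=2 → -4 -5 3 7 -1 1 9 8
a[mid]=3>-1: swap a[2],a[4]; hi=3 → -4 -5 -1 7 3 1 9 8
a[mid]=-1=-1: mid=3
a[mid]=7>-1: swap a[3],a[3]; hi=2 → -4 -5 -1 7 3 1 9 8
end: lo=2, hi=2; a = -4 -5 -1 7 3 1 9 8

-4 -5 -1 7 3 1 9 8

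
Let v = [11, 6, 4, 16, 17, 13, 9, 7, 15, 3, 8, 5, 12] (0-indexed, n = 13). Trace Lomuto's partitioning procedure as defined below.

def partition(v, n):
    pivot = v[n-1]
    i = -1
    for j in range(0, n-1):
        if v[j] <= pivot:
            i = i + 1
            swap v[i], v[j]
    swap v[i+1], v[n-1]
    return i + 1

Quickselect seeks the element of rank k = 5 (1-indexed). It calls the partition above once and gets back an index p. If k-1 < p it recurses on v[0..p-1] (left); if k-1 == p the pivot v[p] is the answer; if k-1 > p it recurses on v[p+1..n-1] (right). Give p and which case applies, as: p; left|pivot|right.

8; left

pivot=12, i=-1
j=0: 11≤12, i=0, swap(0,0) ⇒ [11, 6, 4, 16, 17, 13, 9, 7, 15, 3, 8, 5, 12]
j=1: 6≤12, i=1, swap(1,1) ⇒ [11, 6, 4, 16, 17, 13, 9, 7, 15, 3, 8, 5, 12]
j=2: 4≤12, i=2, swap(2,2) ⇒ [11, 6, 4, 16, 17, 13, 9, 7, 15, 3, 8, 5, 12]
j=3: 16>12, skip
j=4: 17>12, skip
j=5: 13>12, skip
j=6: 9≤12, i=3, swap(3,6) ⇒ [11, 6, 4, 9, 17, 13, 16, 7, 15, 3, 8, 5, 12]
j=7: 7≤12, i=4, swap(4,7) ⇒ [11, 6, 4, 9, 7, 13, 16, 17, 15, 3, 8, 5, 12]
j=8: 15>12, skip
j=9: 3≤12, i=5, swap(5,9) ⇒ [11, 6, 4, 9, 7, 3, 16, 17, 15, 13, 8, 5, 12]
j=10: 8≤12, i=6, swap(6,10) ⇒ [11, 6, 4, 9, 7, 3, 8, 17, 15, 13, 16, 5, 12]
j=11: 5≤12, i=7, swap(7,11) ⇒ [11, 6, 4, 9, 7, 3, 8, 5, 15, 13, 16, 17, 12]
swap(8,12) ⇒ [11, 6, 4, 9, 7, 3, 8, 5, 12, 13, 16, 17, 15]; return 8
p = 8; k-1 = 4 < 8 ⇒ left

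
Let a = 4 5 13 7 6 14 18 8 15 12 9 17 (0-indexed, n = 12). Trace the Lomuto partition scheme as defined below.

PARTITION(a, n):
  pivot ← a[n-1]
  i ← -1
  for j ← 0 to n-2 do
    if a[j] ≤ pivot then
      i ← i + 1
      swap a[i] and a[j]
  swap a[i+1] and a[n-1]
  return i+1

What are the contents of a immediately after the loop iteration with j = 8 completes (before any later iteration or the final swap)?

pivot=17, i=-1
j=0: 4≤17, i=0, swap(0,0) ⇒ 4 5 13 7 6 14 18 8 15 12 9 17
j=1: 5≤17, i=1, swap(1,1) ⇒ 4 5 13 7 6 14 18 8 15 12 9 17
j=2: 13≤17, i=2, swap(2,2) ⇒ 4 5 13 7 6 14 18 8 15 12 9 17
j=3: 7≤17, i=3, swap(3,3) ⇒ 4 5 13 7 6 14 18 8 15 12 9 17
j=4: 6≤17, i=4, swap(4,4) ⇒ 4 5 13 7 6 14 18 8 15 12 9 17
j=5: 14≤17, i=5, swap(5,5) ⇒ 4 5 13 7 6 14 18 8 15 12 9 17
j=6: 18>17, skip
j=7: 8≤17, i=6, swap(6,7) ⇒ 4 5 13 7 6 14 8 18 15 12 9 17
j=8: 15≤17, i=7, swap(7,8) ⇒ 4 5 13 7 6 14 8 15 18 12 9 17
(after j=8) a = 4 5 13 7 6 14 8 15 18 12 9 17

4 5 13 7 6 14 8 15 18 12 9 17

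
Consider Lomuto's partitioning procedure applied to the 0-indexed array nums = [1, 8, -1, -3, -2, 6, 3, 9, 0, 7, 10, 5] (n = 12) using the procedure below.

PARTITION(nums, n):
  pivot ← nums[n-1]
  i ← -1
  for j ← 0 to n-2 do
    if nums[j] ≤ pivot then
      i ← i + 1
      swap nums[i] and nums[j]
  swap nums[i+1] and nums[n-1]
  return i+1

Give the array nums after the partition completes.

[1, -1, -3, -2, 3, 0, 5, 9, 6, 7, 10, 8]

pivot=5, i=-1
j=0: 1≤5, i=0, swap(0,0) ⇒ [1, 8, -1, -3, -2, 6, 3, 9, 0, 7, 10, 5]
j=1: 8>5, skip
j=2: -1≤5, i=1, swap(1,2) ⇒ [1, -1, 8, -3, -2, 6, 3, 9, 0, 7, 10, 5]
j=3: -3≤5, i=2, swap(2,3) ⇒ [1, -1, -3, 8, -2, 6, 3, 9, 0, 7, 10, 5]
j=4: -2≤5, i=3, swap(3,4) ⇒ [1, -1, -3, -2, 8, 6, 3, 9, 0, 7, 10, 5]
j=5: 6>5, skip
j=6: 3≤5, i=4, swap(4,6) ⇒ [1, -1, -3, -2, 3, 6, 8, 9, 0, 7, 10, 5]
j=7: 9>5, skip
j=8: 0≤5, i=5, swap(5,8) ⇒ [1, -1, -3, -2, 3, 0, 8, 9, 6, 7, 10, 5]
j=9: 7>5, skip
j=10: 10>5, skip
swap(6,11) ⇒ [1, -1, -3, -2, 3, 0, 5, 9, 6, 7, 10, 8]; return 6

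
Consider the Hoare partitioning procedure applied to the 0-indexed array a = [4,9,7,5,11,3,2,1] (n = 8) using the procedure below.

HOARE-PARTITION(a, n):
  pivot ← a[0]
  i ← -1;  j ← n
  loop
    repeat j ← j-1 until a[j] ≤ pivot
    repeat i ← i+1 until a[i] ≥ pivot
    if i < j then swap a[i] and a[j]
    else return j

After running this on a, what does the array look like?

[1,2,3,5,11,7,9,4]

pivot=4
j stops at 7 (1), i stops at 0 (4); swap ⇒ [1,9,7,5,11,3,2,4]
j stops at 6 (2), i stops at 1 (9); swap ⇒ [1,2,7,5,11,3,9,4]
j stops at 5 (3), i stops at 2 (7); swap ⇒ [1,2,3,5,11,7,9,4]
j stops at 2, i stops at 3; i≥j ⇒ return 2. a=[1,2,3,5,11,7,9,4]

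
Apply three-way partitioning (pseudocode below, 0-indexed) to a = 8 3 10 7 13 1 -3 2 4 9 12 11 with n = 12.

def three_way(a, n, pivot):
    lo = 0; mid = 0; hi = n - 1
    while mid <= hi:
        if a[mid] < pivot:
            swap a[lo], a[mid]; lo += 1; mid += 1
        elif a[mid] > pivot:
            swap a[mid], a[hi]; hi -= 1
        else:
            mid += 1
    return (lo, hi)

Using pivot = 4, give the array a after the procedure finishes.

pivot = 4; lo=0, mid=0, hi=11
a[mid]=8>4: swap a[0],a[11]; hi=10 → 11 3 10 7 13 1 -3 2 4 9 12 8
a[mid]=11>4: swap a[0],a[10]; hi=9 → 12 3 10 7 13 1 -3 2 4 9 11 8
a[mid]=12>4: swap a[0],a[9]; hi=8 → 9 3 10 7 13 1 -3 2 4 12 11 8
a[mid]=9>4: swap a[0],a[8]; hi=7 → 4 3 10 7 13 1 -3 2 9 12 11 8
a[mid]=4=4: mid=1
a[mid]=3<4: swap a[0],a[1]; lo=1,mid=2 → 3 4 10 7 13 1 -3 2 9 12 11 8
a[mid]=10>4: swap a[2],a[7]; hi=6 → 3 4 2 7 13 1 -3 10 9 12 11 8
a[mid]=2<4: swap a[1],a[2]; lo=2,mid=3 → 3 2 4 7 13 1 -3 10 9 12 11 8
a[mid]=7>4: swap a[3],a[6]; hi=5 → 3 2 4 -3 13 1 7 10 9 12 11 8
a[mid]=-3<4: swap a[2],a[3]; lo=3,mid=4 → 3 2 -3 4 13 1 7 10 9 12 11 8
a[mid]=13>4: swap a[4],a[5]; hi=4 → 3 2 -3 4 1 13 7 10 9 12 11 8
a[mid]=1<4: swap a[3],a[4]; lo=4,mid=5 → 3 2 -3 1 4 13 7 10 9 12 11 8
end: lo=4, hi=4; a = 3 2 -3 1 4 13 7 10 9 12 11 8

3 2 -3 1 4 13 7 10 9 12 11 8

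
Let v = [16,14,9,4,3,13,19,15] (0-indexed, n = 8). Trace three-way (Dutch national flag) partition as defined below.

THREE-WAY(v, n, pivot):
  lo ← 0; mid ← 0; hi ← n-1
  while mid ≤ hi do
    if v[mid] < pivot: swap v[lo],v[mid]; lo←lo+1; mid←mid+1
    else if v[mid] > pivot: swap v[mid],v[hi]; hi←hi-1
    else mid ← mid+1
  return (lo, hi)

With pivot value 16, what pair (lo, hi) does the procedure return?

(6, 6)

pivot = 16; lo=0, mid=0, hi=7
v[mid]=16=16: mid=1
v[mid]=14<16: swap v[0],v[1]; lo=1,mid=2 → [14,16,9,4,3,13,19,15]
v[mid]=9<16: swap v[1],v[2]; lo=2,mid=3 → [14,9,16,4,3,13,19,15]
v[mid]=4<16: swap v[2],v[3]; lo=3,mid=4 → [14,9,4,16,3,13,19,15]
v[mid]=3<16: swap v[3],v[4]; lo=4,mid=5 → [14,9,4,3,16,13,19,15]
v[mid]=13<16: swap v[4],v[5]; lo=5,mid=6 → [14,9,4,3,13,16,19,15]
v[mid]=19>16: swap v[6],v[7]; hi=6 → [14,9,4,3,13,16,15,19]
v[mid]=15<16: swap v[5],v[6]; lo=6,mid=7 → [14,9,4,3,13,15,16,19]
end: lo=6, hi=6; v = [14,9,4,3,13,15,16,19]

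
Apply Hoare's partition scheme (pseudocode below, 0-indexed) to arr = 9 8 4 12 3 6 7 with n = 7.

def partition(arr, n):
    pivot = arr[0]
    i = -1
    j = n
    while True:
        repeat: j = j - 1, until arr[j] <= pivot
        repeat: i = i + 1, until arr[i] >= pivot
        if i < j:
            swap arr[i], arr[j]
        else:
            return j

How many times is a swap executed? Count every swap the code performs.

pivot = arr[0] = 9; i = -1, j = 7
j→6 (arr[6]=7≤9), i→0 (arr[0]=9≥9); i<j, swap → 7 8 4 12 3 6 9
j→5 (arr[5]=6≤9), i→3 (arr[3]=12≥9); i<j, swap → 7 8 4 6 3 12 9
j→4, i→5; i≥j, return j=4. arr = 7 8 4 6 3 12 9

2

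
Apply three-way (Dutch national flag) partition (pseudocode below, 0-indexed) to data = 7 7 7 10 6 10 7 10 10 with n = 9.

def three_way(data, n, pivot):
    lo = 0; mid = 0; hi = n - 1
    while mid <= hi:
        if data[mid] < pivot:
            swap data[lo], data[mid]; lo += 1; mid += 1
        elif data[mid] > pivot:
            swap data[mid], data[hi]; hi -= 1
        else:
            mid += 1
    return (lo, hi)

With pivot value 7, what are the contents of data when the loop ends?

6 7 7 7 7 10 10 10 10

lo=0 mid=0 hi=8
7=7: mid=1
7=7: mid=2
7=7: mid=3
10>7: swap(3,8), hi=7 ⇒ 7 7 7 10 6 10 7 10 10
10>7: swap(3,7), hi=6 ⇒ 7 7 7 10 6 10 7 10 10
10>7: swap(3,6), hi=5 ⇒ 7 7 7 7 6 10 10 10 10
7=7: mid=4
6<7: swap(0,4), lo=1 mid=5 ⇒ 6 7 7 7 7 10 10 10 10
10>7: swap(5,5), hi=4 ⇒ 6 7 7 7 7 10 10 10 10
done. lo=1 hi=4; data=6 7 7 7 7 10 10 10 10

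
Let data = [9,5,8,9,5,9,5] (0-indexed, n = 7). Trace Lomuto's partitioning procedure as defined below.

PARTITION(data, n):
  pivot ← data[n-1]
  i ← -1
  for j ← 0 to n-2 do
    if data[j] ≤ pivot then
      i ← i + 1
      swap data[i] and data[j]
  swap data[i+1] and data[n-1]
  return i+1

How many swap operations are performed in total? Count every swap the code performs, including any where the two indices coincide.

pivot = data[6] = 5; i = -1
j=0: data[0]=9 > 5 → no swap
j=1: data[1]=5 ≤ 5 → i=0, swap data[0],data[1] → [5,9,8,9,5,9,5]
j=2: data[2]=8 > 5 → no swap
j=3: data[3]=9 > 5 → no swap
j=4: data[4]=5 ≤ 5 → i=1, swap data[1],data[4] → [5,5,8,9,9,9,5]
j=5: data[5]=9 > 5 → no swap
final swap data[2],data[6] → [5,5,5,9,9,9,8]; return 2

3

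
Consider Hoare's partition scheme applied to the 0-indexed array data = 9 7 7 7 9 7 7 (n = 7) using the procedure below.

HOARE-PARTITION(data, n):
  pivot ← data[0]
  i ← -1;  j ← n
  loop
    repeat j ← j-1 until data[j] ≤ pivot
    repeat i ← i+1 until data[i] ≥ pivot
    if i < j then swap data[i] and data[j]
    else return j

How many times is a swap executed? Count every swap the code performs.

2

pivot=9
j stops at 6 (7), i stops at 0 (9); swap ⇒ 7 7 7 7 9 7 9
j stops at 5 (7), i stops at 4 (9); swap ⇒ 7 7 7 7 7 9 9
j stops at 4, i stops at 5; i≥j ⇒ return 4. data=7 7 7 7 7 9 9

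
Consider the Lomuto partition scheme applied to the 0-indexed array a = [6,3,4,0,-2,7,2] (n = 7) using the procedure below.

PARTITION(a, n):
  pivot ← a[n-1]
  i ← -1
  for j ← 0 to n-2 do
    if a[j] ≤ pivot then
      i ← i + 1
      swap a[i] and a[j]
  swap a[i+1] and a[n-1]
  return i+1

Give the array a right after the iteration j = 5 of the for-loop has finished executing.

pivot = a[6] = 2; i = -1
j=0: a[0]=6 > 2 → no swap
j=1: a[1]=3 > 2 → no swap
j=2: a[2]=4 > 2 → no swap
j=3: a[3]=0 ≤ 2 → i=0, swap a[0],a[3] → [0,3,4,6,-2,7,2]
j=4: a[4]=-2 ≤ 2 → i=1, swap a[1],a[4] → [0,-2,4,6,3,7,2]
j=5: a[5]=7 > 2 → no swap
(after j=5) a = [0,-2,4,6,3,7,2]

[0,-2,4,6,3,7,2]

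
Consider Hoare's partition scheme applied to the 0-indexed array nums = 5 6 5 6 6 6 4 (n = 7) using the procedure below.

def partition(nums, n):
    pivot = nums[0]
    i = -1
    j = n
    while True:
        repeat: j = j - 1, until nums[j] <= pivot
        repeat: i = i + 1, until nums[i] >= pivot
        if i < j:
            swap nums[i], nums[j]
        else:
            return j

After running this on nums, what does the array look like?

4 5 6 6 6 6 5

pivot=5
j stops at 6 (4), i stops at 0 (5); swap ⇒ 4 6 5 6 6 6 5
j stops at 2 (5), i stops at 1 (6); swap ⇒ 4 5 6 6 6 6 5
j stops at 1, i stops at 2; i≥j ⇒ return 1. nums=4 5 6 6 6 6 5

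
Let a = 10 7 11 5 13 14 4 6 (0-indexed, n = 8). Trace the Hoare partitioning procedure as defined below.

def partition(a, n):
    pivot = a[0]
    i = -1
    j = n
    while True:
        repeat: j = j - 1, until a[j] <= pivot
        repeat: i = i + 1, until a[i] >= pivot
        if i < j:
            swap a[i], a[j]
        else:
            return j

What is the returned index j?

3

pivot=10
j stops at 7 (6), i stops at 0 (10); swap ⇒ 6 7 11 5 13 14 4 10
j stops at 6 (4), i stops at 2 (11); swap ⇒ 6 7 4 5 13 14 11 10
j stops at 3, i stops at 4; i≥j ⇒ return 3. a=6 7 4 5 13 14 11 10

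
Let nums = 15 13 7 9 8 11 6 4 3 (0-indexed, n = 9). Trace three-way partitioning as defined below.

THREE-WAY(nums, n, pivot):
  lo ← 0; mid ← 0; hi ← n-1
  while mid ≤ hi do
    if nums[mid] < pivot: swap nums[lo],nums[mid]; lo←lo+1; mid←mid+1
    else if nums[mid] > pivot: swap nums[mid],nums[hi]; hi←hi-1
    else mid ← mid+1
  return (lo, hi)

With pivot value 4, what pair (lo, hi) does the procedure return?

(1, 1)

lo=0 mid=0 hi=8
15>4: swap(0,8), hi=7 ⇒ 3 13 7 9 8 11 6 4 15
3<4: swap(0,0), lo=1 mid=1 ⇒ 3 13 7 9 8 11 6 4 15
13>4: swap(1,7), hi=6 ⇒ 3 4 7 9 8 11 6 13 15
4=4: mid=2
7>4: swap(2,6), hi=5 ⇒ 3 4 6 9 8 11 7 13 15
6>4: swap(2,5), hi=4 ⇒ 3 4 11 9 8 6 7 13 15
11>4: swap(2,4), hi=3 ⇒ 3 4 8 9 11 6 7 13 15
8>4: swap(2,3), hi=2 ⇒ 3 4 9 8 11 6 7 13 15
9>4: swap(2,2), hi=1 ⇒ 3 4 9 8 11 6 7 13 15
done. lo=1 hi=1; nums=3 4 9 8 11 6 7 13 15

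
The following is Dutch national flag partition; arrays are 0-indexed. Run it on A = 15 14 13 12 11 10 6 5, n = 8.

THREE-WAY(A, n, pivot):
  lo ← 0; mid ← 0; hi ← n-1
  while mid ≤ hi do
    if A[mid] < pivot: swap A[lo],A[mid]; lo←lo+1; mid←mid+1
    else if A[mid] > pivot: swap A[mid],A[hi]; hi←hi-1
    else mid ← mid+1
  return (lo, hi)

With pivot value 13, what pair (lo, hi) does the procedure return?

lo=0 mid=0 hi=7
15>13: swap(0,7), hi=6 ⇒ 5 14 13 12 11 10 6 15
5<13: swap(0,0), lo=1 mid=1 ⇒ 5 14 13 12 11 10 6 15
14>13: swap(1,6), hi=5 ⇒ 5 6 13 12 11 10 14 15
6<13: swap(1,1), lo=2 mid=2 ⇒ 5 6 13 12 11 10 14 15
13=13: mid=3
12<13: swap(2,3), lo=3 mid=4 ⇒ 5 6 12 13 11 10 14 15
11<13: swap(3,4), lo=4 mid=5 ⇒ 5 6 12 11 13 10 14 15
10<13: swap(4,5), lo=5 mid=6 ⇒ 5 6 12 11 10 13 14 15
done. lo=5 hi=5; A=5 6 12 11 10 13 14 15

(5, 5)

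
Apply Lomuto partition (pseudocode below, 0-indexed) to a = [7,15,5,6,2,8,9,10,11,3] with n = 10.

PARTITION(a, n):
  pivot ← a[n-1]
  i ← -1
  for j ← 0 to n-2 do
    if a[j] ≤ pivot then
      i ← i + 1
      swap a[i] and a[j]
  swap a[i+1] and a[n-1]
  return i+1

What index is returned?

pivot = a[9] = 3; i = -1
j=0: a[0]=7 > 3 → no swap
j=1: a[1]=15 > 3 → no swap
j=2: a[2]=5 > 3 → no swap
j=3: a[3]=6 > 3 → no swap
j=4: a[4]=2 ≤ 3 → i=0, swap a[0],a[4] → [2,15,5,6,7,8,9,10,11,3]
j=5: a[5]=8 > 3 → no swap
j=6: a[6]=9 > 3 → no swap
j=7: a[7]=10 > 3 → no swap
j=8: a[8]=11 > 3 → no swap
final swap a[1],a[9] → [2,3,5,6,7,8,9,10,11,15]; return 1

1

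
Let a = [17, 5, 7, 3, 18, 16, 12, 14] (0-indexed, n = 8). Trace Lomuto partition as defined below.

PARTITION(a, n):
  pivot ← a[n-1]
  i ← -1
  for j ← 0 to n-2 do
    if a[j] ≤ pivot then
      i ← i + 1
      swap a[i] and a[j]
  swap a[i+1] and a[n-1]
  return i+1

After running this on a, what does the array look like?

[5, 7, 3, 12, 14, 16, 17, 18]

pivot=14, i=-1
j=0: 17>14, skip
j=1: 5≤14, i=0, swap(0,1) ⇒ [5, 17, 7, 3, 18, 16, 12, 14]
j=2: 7≤14, i=1, swap(1,2) ⇒ [5, 7, 17, 3, 18, 16, 12, 14]
j=3: 3≤14, i=2, swap(2,3) ⇒ [5, 7, 3, 17, 18, 16, 12, 14]
j=4: 18>14, skip
j=5: 16>14, skip
j=6: 12≤14, i=3, swap(3,6) ⇒ [5, 7, 3, 12, 18, 16, 17, 14]
swap(4,7) ⇒ [5, 7, 3, 12, 14, 16, 17, 18]; return 4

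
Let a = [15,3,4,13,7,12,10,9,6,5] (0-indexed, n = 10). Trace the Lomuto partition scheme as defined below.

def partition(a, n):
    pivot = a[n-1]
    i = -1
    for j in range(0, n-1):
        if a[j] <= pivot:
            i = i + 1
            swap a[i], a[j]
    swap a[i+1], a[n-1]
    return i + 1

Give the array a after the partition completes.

[3,4,5,13,7,12,10,9,6,15]

pivot = a[9] = 5; i = -1
j=0: a[0]=15 > 5 → no swap
j=1: a[1]=3 ≤ 5 → i=0, swap a[0],a[1] → [3,15,4,13,7,12,10,9,6,5]
j=2: a[2]=4 ≤ 5 → i=1, swap a[1],a[2] → [3,4,15,13,7,12,10,9,6,5]
j=3: a[3]=13 > 5 → no swap
j=4: a[4]=7 > 5 → no swap
j=5: a[5]=12 > 5 → no swap
j=6: a[6]=10 > 5 → no swap
j=7: a[7]=9 > 5 → no swap
j=8: a[8]=6 > 5 → no swap
final swap a[2],a[9] → [3,4,5,13,7,12,10,9,6,15]; return 2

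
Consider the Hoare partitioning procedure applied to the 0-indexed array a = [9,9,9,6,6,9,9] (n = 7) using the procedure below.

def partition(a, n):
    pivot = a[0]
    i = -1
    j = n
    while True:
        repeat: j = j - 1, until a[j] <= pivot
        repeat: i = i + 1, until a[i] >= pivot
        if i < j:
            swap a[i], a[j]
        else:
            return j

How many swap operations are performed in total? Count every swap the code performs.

pivot = a[0] = 9; i = -1, j = 7
j→6 (a[6]=9≤9), i→0 (a[0]=9≥9); i<j, swap → [9,9,9,6,6,9,9]
j→5 (a[5]=9≤9), i→1 (a[1]=9≥9); i<j, swap → [9,9,9,6,6,9,9]
j→4 (a[4]=6≤9), i→2 (a[2]=9≥9); i<j, swap → [9,9,6,6,9,9,9]
j→3, i→4; i≥j, return j=3. a = [9,9,6,6,9,9,9]

3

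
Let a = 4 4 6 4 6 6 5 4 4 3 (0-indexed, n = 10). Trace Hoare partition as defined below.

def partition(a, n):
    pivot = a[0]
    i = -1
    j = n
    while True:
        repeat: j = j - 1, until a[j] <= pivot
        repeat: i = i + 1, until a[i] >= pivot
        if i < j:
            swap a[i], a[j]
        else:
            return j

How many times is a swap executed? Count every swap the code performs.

3

pivot=4
j stops at 9 (3), i stops at 0 (4); swap ⇒ 3 4 6 4 6 6 5 4 4 4
j stops at 8 (4), i stops at 1 (4); swap ⇒ 3 4 6 4 6 6 5 4 4 4
j stops at 7 (4), i stops at 2 (6); swap ⇒ 3 4 4 4 6 6 5 6 4 4
j stops at 3, i stops at 3; i≥j ⇒ return 3. a=3 4 4 4 6 6 5 6 4 4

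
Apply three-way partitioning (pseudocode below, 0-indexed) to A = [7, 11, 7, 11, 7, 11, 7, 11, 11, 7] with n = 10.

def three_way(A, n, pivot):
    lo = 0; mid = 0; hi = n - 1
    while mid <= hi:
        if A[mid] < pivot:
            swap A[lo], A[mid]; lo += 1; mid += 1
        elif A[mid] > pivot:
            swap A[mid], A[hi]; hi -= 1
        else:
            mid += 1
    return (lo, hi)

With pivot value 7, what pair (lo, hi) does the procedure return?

(0, 4)

lo=0 mid=0 hi=9
7=7: mid=1
11>7: swap(1,9), hi=8 ⇒ [7, 7, 7, 11, 7, 11, 7, 11, 11, 11]
7=7: mid=2
7=7: mid=3
11>7: swap(3,8), hi=7 ⇒ [7, 7, 7, 11, 7, 11, 7, 11, 11, 11]
11>7: swap(3,7), hi=6 ⇒ [7, 7, 7, 11, 7, 11, 7, 11, 11, 11]
11>7: swap(3,6), hi=5 ⇒ [7, 7, 7, 7, 7, 11, 11, 11, 11, 11]
7=7: mid=4
7=7: mid=5
11>7: swap(5,5), hi=4 ⇒ [7, 7, 7, 7, 7, 11, 11, 11, 11, 11]
done. lo=0 hi=4; A=[7, 7, 7, 7, 7, 11, 11, 11, 11, 11]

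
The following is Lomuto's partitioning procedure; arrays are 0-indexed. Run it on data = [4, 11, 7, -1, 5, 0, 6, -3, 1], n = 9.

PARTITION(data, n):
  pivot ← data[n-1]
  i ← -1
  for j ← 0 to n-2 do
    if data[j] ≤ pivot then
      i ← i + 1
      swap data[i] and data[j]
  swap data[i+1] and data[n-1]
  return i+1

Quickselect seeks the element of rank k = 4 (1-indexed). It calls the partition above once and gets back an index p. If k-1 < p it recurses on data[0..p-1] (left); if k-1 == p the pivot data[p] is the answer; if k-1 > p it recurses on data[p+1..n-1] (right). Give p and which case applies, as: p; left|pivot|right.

pivot = data[8] = 1; i = -1
j=0: data[0]=4 > 1 → no swap
j=1: data[1]=11 > 1 → no swap
j=2: data[2]=7 > 1 → no swap
j=3: data[3]=-1 ≤ 1 → i=0, swap data[0],data[3] → [-1, 11, 7, 4, 5, 0, 6, -3, 1]
j=4: data[4]=5 > 1 → no swap
j=5: data[5]=0 ≤ 1 → i=1, swap data[1],data[5] → [-1, 0, 7, 4, 5, 11, 6, -3, 1]
j=6: data[6]=6 > 1 → no swap
j=7: data[7]=-3 ≤ 1 → i=2, swap data[2],data[7] → [-1, 0, -3, 4, 5, 11, 6, 7, 1]
final swap data[3],data[8] → [-1, 0, -3, 1, 5, 11, 6, 7, 4]; return 3
p = 3; k-1 = 3 == 3 ⇒ pivot

3; pivot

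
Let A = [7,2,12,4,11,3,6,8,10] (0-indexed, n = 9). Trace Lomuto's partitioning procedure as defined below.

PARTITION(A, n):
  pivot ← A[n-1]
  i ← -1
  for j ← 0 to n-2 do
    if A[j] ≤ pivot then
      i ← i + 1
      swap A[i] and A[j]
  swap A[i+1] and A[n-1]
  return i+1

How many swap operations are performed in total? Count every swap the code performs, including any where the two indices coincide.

7

pivot = A[8] = 10; i = -1
j=0: A[0]=7 ≤ 10 → i=0, swap A[0],A[0] (no change) → [7,2,12,4,11,3,6,8,10]
j=1: A[1]=2 ≤ 10 → i=1, swap A[1],A[1] (no change) → [7,2,12,4,11,3,6,8,10]
j=2: A[2]=12 > 10 → no swap
j=3: A[3]=4 ≤ 10 → i=2, swap A[2],A[3] → [7,2,4,12,11,3,6,8,10]
j=4: A[4]=11 > 10 → no swap
j=5: A[5]=3 ≤ 10 → i=3, swap A[3],A[5] → [7,2,4,3,11,12,6,8,10]
j=6: A[6]=6 ≤ 10 → i=4, swap A[4],A[6] → [7,2,4,3,6,12,11,8,10]
j=7: A[7]=8 ≤ 10 → i=5, swap A[5],A[7] → [7,2,4,3,6,8,11,12,10]
final swap A[6],A[8] → [7,2,4,3,6,8,10,12,11]; return 6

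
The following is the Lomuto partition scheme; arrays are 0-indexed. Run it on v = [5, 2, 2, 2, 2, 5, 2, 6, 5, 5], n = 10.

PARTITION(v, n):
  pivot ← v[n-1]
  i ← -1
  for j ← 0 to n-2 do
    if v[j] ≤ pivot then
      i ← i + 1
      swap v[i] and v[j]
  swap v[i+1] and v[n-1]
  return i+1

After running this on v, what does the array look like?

pivot = v[9] = 5; i = -1
j=0: v[0]=5 ≤ 5 → i=0, swap v[0],v[0] (no change) → [5, 2, 2, 2, 2, 5, 2, 6, 5, 5]
j=1: v[1]=2 ≤ 5 → i=1, swap v[1],v[1] (no change) → [5, 2, 2, 2, 2, 5, 2, 6, 5, 5]
j=2: v[2]=2 ≤ 5 → i=2, swap v[2],v[2] (no change) → [5, 2, 2, 2, 2, 5, 2, 6, 5, 5]
j=3: v[3]=2 ≤ 5 → i=3, swap v[3],v[3] (no change) → [5, 2, 2, 2, 2, 5, 2, 6, 5, 5]
j=4: v[4]=2 ≤ 5 → i=4, swap v[4],v[4] (no change) → [5, 2, 2, 2, 2, 5, 2, 6, 5, 5]
j=5: v[5]=5 ≤ 5 → i=5, swap v[5],v[5] (no change) → [5, 2, 2, 2, 2, 5, 2, 6, 5, 5]
j=6: v[6]=2 ≤ 5 → i=6, swap v[6],v[6] (no change) → [5, 2, 2, 2, 2, 5, 2, 6, 5, 5]
j=7: v[7]=6 > 5 → no swap
j=8: v[8]=5 ≤ 5 → i=7, swap v[7],v[8] → [5, 2, 2, 2, 2, 5, 2, 5, 6, 5]
final swap v[8],v[9] → [5, 2, 2, 2, 2, 5, 2, 5, 5, 6]; return 8

[5, 2, 2, 2, 2, 5, 2, 5, 5, 6]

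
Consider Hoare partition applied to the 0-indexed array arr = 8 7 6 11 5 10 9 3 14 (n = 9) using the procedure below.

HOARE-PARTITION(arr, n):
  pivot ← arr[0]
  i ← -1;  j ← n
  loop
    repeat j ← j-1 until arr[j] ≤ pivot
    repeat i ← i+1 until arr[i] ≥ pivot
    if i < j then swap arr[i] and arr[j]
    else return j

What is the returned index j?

3

pivot=8
j stops at 7 (3), i stops at 0 (8); swap ⇒ 3 7 6 11 5 10 9 8 14
j stops at 4 (5), i stops at 3 (11); swap ⇒ 3 7 6 5 11 10 9 8 14
j stops at 3, i stops at 4; i≥j ⇒ return 3. arr=3 7 6 5 11 10 9 8 14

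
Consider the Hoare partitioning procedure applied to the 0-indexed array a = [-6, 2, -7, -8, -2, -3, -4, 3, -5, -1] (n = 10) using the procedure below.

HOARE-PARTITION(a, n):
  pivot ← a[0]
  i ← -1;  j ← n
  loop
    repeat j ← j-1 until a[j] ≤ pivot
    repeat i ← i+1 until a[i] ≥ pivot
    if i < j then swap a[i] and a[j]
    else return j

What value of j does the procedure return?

1

pivot=-6
j stops at 3 (-8), i stops at 0 (-6); swap ⇒ [-8, 2, -7, -6, -2, -3, -4, 3, -5, -1]
j stops at 2 (-7), i stops at 1 (2); swap ⇒ [-8, -7, 2, -6, -2, -3, -4, 3, -5, -1]
j stops at 1, i stops at 2; i≥j ⇒ return 1. a=[-8, -7, 2, -6, -2, -3, -4, 3, -5, -1]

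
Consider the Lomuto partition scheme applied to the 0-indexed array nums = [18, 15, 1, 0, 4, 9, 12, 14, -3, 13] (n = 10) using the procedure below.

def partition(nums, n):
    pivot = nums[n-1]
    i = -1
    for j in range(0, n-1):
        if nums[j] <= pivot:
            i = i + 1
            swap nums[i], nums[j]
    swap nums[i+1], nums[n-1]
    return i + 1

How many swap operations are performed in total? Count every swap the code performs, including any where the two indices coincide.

pivot=13, i=-1
j=0: 18>13, skip
j=1: 15>13, skip
j=2: 1≤13, i=0, swap(0,2) ⇒ [1, 15, 18, 0, 4, 9, 12, 14, -3, 13]
j=3: 0≤13, i=1, swap(1,3) ⇒ [1, 0, 18, 15, 4, 9, 12, 14, -3, 13]
j=4: 4≤13, i=2, swap(2,4) ⇒ [1, 0, 4, 15, 18, 9, 12, 14, -3, 13]
j=5: 9≤13, i=3, swap(3,5) ⇒ [1, 0, 4, 9, 18, 15, 12, 14, -3, 13]
j=6: 12≤13, i=4, swap(4,6) ⇒ [1, 0, 4, 9, 12, 15, 18, 14, -3, 13]
j=7: 14>13, skip
j=8: -3≤13, i=5, swap(5,8) ⇒ [1, 0, 4, 9, 12, -3, 18, 14, 15, 13]
swap(6,9) ⇒ [1, 0, 4, 9, 12, -3, 13, 14, 15, 18]; return 6

7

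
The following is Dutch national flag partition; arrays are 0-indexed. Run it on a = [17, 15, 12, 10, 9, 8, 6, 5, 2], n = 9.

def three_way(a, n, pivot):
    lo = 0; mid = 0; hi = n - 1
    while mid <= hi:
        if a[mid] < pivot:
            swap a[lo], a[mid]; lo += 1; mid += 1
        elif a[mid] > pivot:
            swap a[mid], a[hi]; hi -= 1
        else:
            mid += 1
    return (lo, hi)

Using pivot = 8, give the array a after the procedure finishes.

[2, 5, 6, 8, 9, 10, 12, 15, 17]

lo=0 mid=0 hi=8
17>8: swap(0,8), hi=7 ⇒ [2, 15, 12, 10, 9, 8, 6, 5, 17]
2<8: swap(0,0), lo=1 mid=1 ⇒ [2, 15, 12, 10, 9, 8, 6, 5, 17]
15>8: swap(1,7), hi=6 ⇒ [2, 5, 12, 10, 9, 8, 6, 15, 17]
5<8: swap(1,1), lo=2 mid=2 ⇒ [2, 5, 12, 10, 9, 8, 6, 15, 17]
12>8: swap(2,6), hi=5 ⇒ [2, 5, 6, 10, 9, 8, 12, 15, 17]
6<8: swap(2,2), lo=3 mid=3 ⇒ [2, 5, 6, 10, 9, 8, 12, 15, 17]
10>8: swap(3,5), hi=4 ⇒ [2, 5, 6, 8, 9, 10, 12, 15, 17]
8=8: mid=4
9>8: swap(4,4), hi=3 ⇒ [2, 5, 6, 8, 9, 10, 12, 15, 17]
done. lo=3 hi=3; a=[2, 5, 6, 8, 9, 10, 12, 15, 17]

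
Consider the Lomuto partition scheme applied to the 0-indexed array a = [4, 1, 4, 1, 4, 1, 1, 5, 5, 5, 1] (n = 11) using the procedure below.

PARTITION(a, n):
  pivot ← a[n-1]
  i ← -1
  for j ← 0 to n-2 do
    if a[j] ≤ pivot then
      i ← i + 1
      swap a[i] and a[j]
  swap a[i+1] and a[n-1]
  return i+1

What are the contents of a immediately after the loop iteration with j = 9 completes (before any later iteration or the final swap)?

[1, 1, 1, 1, 4, 4, 4, 5, 5, 5, 1]

pivot=1, i=-1
j=0: 4>1, skip
j=1: 1≤1, i=0, swap(0,1) ⇒ [1, 4, 4, 1, 4, 1, 1, 5, 5, 5, 1]
j=2: 4>1, skip
j=3: 1≤1, i=1, swap(1,3) ⇒ [1, 1, 4, 4, 4, 1, 1, 5, 5, 5, 1]
j=4: 4>1, skip
j=5: 1≤1, i=2, swap(2,5) ⇒ [1, 1, 1, 4, 4, 4, 1, 5, 5, 5, 1]
j=6: 1≤1, i=3, swap(3,6) ⇒ [1, 1, 1, 1, 4, 4, 4, 5, 5, 5, 1]
j=7: 5>1, skip
j=8: 5>1, skip
j=9: 5>1, skip
(after j=9) a = [1, 1, 1, 1, 4, 4, 4, 5, 5, 5, 1]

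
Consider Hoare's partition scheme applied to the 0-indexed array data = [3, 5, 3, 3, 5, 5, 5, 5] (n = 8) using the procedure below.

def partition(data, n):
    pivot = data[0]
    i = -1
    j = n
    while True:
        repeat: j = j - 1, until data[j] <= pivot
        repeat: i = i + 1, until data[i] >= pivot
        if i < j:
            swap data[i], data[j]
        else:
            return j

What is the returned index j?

pivot=3
j stops at 3 (3), i stops at 0 (3); swap ⇒ [3, 5, 3, 3, 5, 5, 5, 5]
j stops at 2 (3), i stops at 1 (5); swap ⇒ [3, 3, 5, 3, 5, 5, 5, 5]
j stops at 1, i stops at 2; i≥j ⇒ return 1. data=[3, 3, 5, 3, 5, 5, 5, 5]

1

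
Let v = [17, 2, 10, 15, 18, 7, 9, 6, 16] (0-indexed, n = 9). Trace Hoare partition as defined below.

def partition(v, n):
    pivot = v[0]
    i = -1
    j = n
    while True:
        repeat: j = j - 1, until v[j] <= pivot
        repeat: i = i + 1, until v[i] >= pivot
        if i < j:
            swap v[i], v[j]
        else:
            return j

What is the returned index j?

pivot = v[0] = 17; i = -1, j = 9
j→8 (v[8]=16≤17), i→0 (v[0]=17≥17); i<j, swap → [16, 2, 10, 15, 18, 7, 9, 6, 17]
j→7 (v[7]=6≤17), i→4 (v[4]=18≥17); i<j, swap → [16, 2, 10, 15, 6, 7, 9, 18, 17]
j→6, i→7; i≥j, return j=6. v = [16, 2, 10, 15, 6, 7, 9, 18, 17]

6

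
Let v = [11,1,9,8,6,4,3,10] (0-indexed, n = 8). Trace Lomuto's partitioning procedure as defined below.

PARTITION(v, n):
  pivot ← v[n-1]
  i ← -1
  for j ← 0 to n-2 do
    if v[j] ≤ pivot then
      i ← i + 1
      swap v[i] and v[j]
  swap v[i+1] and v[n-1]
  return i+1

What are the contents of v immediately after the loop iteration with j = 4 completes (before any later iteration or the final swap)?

pivot = v[7] = 10; i = -1
j=0: v[0]=11 > 10 → no swap
j=1: v[1]=1 ≤ 10 → i=0, swap v[0],v[1] → [1,11,9,8,6,4,3,10]
j=2: v[2]=9 ≤ 10 → i=1, swap v[1],v[2] → [1,9,11,8,6,4,3,10]
j=3: v[3]=8 ≤ 10 → i=2, swap v[2],v[3] → [1,9,8,11,6,4,3,10]
j=4: v[4]=6 ≤ 10 → i=3, swap v[3],v[4] → [1,9,8,6,11,4,3,10]
(after j=4) v = [1,9,8,6,11,4,3,10]

[1,9,8,6,11,4,3,10]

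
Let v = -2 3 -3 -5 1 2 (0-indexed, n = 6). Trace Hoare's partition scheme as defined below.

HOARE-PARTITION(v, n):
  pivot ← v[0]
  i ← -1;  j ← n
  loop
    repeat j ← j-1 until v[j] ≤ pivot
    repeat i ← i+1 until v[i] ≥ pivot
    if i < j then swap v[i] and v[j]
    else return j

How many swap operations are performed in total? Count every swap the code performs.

pivot = v[0] = -2; i = -1, j = 6
j→3 (v[3]=-5≤-2), i→0 (v[0]=-2≥-2); i<j, swap → -5 3 -3 -2 1 2
j→2 (v[2]=-3≤-2), i→1 (v[1]=3≥-2); i<j, swap → -5 -3 3 -2 1 2
j→1, i→2; i≥j, return j=1. v = -5 -3 3 -2 1 2

2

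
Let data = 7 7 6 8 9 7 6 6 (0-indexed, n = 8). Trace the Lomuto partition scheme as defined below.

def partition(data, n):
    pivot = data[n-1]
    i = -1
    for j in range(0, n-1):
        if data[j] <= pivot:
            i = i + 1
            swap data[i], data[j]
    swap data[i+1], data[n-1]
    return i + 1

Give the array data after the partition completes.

pivot=6, i=-1
j=0: 7>6, skip
j=1: 7>6, skip
j=2: 6≤6, i=0, swap(0,2) ⇒ 6 7 7 8 9 7 6 6
j=3: 8>6, skip
j=4: 9>6, skip
j=5: 7>6, skip
j=6: 6≤6, i=1, swap(1,6) ⇒ 6 6 7 8 9 7 7 6
swap(2,7) ⇒ 6 6 6 8 9 7 7 7; return 2

6 6 6 8 9 7 7 7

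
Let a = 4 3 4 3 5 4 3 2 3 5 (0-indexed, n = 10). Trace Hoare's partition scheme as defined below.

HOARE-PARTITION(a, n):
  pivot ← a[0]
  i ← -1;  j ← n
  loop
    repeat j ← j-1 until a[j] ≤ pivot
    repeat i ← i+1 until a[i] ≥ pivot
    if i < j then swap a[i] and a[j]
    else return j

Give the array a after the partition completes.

3 3 2 3 3 4 5 4 4 5

pivot = a[0] = 4; i = -1, j = 10
j→8 (a[8]=3≤4), i→0 (a[0]=4≥4); i<j, swap → 3 3 4 3 5 4 3 2 4 5
j→7 (a[7]=2≤4), i→2 (a[2]=4≥4); i<j, swap → 3 3 2 3 5 4 3 4 4 5
j→6 (a[6]=3≤4), i→4 (a[4]=5≥4); i<j, swap → 3 3 2 3 3 4 5 4 4 5
j→5, i→5; i≥j, return j=5. a = 3 3 2 3 3 4 5 4 4 5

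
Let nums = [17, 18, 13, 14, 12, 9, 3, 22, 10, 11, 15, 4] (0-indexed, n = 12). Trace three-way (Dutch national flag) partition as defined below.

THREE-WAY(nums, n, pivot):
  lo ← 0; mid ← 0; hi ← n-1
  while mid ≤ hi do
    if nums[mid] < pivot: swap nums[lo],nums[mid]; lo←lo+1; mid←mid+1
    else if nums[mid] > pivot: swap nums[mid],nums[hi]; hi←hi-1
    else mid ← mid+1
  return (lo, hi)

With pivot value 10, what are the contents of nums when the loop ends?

pivot = 10; lo=0, mid=0, hi=11
nums[mid]=17>10: swap nums[0],nums[11]; hi=10 → [4, 18, 13, 14, 12, 9, 3, 22, 10, 11, 15, 17]
nums[mid]=4<10: swap nums[0],nums[0]; lo=1,mid=1 → [4, 18, 13, 14, 12, 9, 3, 22, 10, 11, 15, 17]
nums[mid]=18>10: swap nums[1],nums[10]; hi=9 → [4, 15, 13, 14, 12, 9, 3, 22, 10, 11, 18, 17]
nums[mid]=15>10: swap nums[1],nums[9]; hi=8 → [4, 11, 13, 14, 12, 9, 3, 22, 10, 15, 18, 17]
nums[mid]=11>10: swap nums[1],nums[8]; hi=7 → [4, 10, 13, 14, 12, 9, 3, 22, 11, 15, 18, 17]
nums[mid]=10=10: mid=2
nums[mid]=13>10: swap nums[2],nums[7]; hi=6 → [4, 10, 22, 14, 12, 9, 3, 13, 11, 15, 18, 17]
nums[mid]=22>10: swap nums[2],nums[6]; hi=5 → [4, 10, 3, 14, 12, 9, 22, 13, 11, 15, 18, 17]
nums[mid]=3<10: swap nums[1],nums[2]; lo=2,mid=3 → [4, 3, 10, 14, 12, 9, 22, 13, 11, 15, 18, 17]
nums[mid]=14>10: swap nums[3],nums[5]; hi=4 → [4, 3, 10, 9, 12, 14, 22, 13, 11, 15, 18, 17]
nums[mid]=9<10: swap nums[2],nums[3]; lo=3,mid=4 → [4, 3, 9, 10, 12, 14, 22, 13, 11, 15, 18, 17]
nums[mid]=12>10: swap nums[4],nums[4]; hi=3 → [4, 3, 9, 10, 12, 14, 22, 13, 11, 15, 18, 17]
end: lo=3, hi=3; nums = [4, 3, 9, 10, 12, 14, 22, 13, 11, 15, 18, 17]

[4, 3, 9, 10, 12, 14, 22, 13, 11, 15, 18, 17]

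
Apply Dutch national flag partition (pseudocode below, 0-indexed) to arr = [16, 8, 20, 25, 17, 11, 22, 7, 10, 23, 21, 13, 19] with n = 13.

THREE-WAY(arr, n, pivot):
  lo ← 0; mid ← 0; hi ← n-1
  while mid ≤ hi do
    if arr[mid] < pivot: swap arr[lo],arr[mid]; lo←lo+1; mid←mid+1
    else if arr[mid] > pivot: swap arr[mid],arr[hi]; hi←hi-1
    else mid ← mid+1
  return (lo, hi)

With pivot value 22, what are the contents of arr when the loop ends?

[16, 8, 20, 19, 17, 11, 7, 10, 13, 21, 22, 23, 25]

lo=0 mid=0 hi=12
16<22: swap(0,0), lo=1 mid=1 ⇒ [16, 8, 20, 25, 17, 11, 22, 7, 10, 23, 21, 13, 19]
8<22: swap(1,1), lo=2 mid=2 ⇒ [16, 8, 20, 25, 17, 11, 22, 7, 10, 23, 21, 13, 19]
20<22: swap(2,2), lo=3 mid=3 ⇒ [16, 8, 20, 25, 17, 11, 22, 7, 10, 23, 21, 13, 19]
25>22: swap(3,12), hi=11 ⇒ [16, 8, 20, 19, 17, 11, 22, 7, 10, 23, 21, 13, 25]
19<22: swap(3,3), lo=4 mid=4 ⇒ [16, 8, 20, 19, 17, 11, 22, 7, 10, 23, 21, 13, 25]
17<22: swap(4,4), lo=5 mid=5 ⇒ [16, 8, 20, 19, 17, 11, 22, 7, 10, 23, 21, 13, 25]
11<22: swap(5,5), lo=6 mid=6 ⇒ [16, 8, 20, 19, 17, 11, 22, 7, 10, 23, 21, 13, 25]
22=22: mid=7
7<22: swap(6,7), lo=7 mid=8 ⇒ [16, 8, 20, 19, 17, 11, 7, 22, 10, 23, 21, 13, 25]
10<22: swap(7,8), lo=8 mid=9 ⇒ [16, 8, 20, 19, 17, 11, 7, 10, 22, 23, 21, 13, 25]
23>22: swap(9,11), hi=10 ⇒ [16, 8, 20, 19, 17, 11, 7, 10, 22, 13, 21, 23, 25]
13<22: swap(8,9), lo=9 mid=10 ⇒ [16, 8, 20, 19, 17, 11, 7, 10, 13, 22, 21, 23, 25]
21<22: swap(9,10), lo=10 mid=11 ⇒ [16, 8, 20, 19, 17, 11, 7, 10, 13, 21, 22, 23, 25]
done. lo=10 hi=10; arr=[16, 8, 20, 19, 17, 11, 7, 10, 13, 21, 22, 23, 25]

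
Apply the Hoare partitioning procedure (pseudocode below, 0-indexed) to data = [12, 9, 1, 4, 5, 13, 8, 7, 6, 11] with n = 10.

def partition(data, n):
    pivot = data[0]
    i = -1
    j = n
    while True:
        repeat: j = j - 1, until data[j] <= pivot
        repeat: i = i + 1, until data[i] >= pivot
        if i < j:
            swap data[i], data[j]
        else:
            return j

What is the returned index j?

pivot = data[0] = 12; i = -1, j = 10
j→9 (data[9]=11≤12), i→0 (data[0]=12≥12); i<j, swap → [11, 9, 1, 4, 5, 13, 8, 7, 6, 12]
j→8 (data[8]=6≤12), i→5 (data[5]=13≥12); i<j, swap → [11, 9, 1, 4, 5, 6, 8, 7, 13, 12]
j→7, i→8; i≥j, return j=7. data = [11, 9, 1, 4, 5, 6, 8, 7, 13, 12]

7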